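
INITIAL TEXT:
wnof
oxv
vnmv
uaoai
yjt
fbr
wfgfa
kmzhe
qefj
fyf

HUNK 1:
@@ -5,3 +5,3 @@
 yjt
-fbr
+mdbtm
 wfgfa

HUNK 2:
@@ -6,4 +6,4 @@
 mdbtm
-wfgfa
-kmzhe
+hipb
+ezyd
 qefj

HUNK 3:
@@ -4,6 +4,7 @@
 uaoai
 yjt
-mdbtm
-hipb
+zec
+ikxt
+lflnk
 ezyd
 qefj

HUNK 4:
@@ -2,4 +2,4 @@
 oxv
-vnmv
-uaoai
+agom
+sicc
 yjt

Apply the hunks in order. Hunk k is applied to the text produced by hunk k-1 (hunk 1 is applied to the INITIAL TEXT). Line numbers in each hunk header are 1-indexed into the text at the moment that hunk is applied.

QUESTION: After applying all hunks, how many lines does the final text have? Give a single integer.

Hunk 1: at line 5 remove [fbr] add [mdbtm] -> 10 lines: wnof oxv vnmv uaoai yjt mdbtm wfgfa kmzhe qefj fyf
Hunk 2: at line 6 remove [wfgfa,kmzhe] add [hipb,ezyd] -> 10 lines: wnof oxv vnmv uaoai yjt mdbtm hipb ezyd qefj fyf
Hunk 3: at line 4 remove [mdbtm,hipb] add [zec,ikxt,lflnk] -> 11 lines: wnof oxv vnmv uaoai yjt zec ikxt lflnk ezyd qefj fyf
Hunk 4: at line 2 remove [vnmv,uaoai] add [agom,sicc] -> 11 lines: wnof oxv agom sicc yjt zec ikxt lflnk ezyd qefj fyf
Final line count: 11

Answer: 11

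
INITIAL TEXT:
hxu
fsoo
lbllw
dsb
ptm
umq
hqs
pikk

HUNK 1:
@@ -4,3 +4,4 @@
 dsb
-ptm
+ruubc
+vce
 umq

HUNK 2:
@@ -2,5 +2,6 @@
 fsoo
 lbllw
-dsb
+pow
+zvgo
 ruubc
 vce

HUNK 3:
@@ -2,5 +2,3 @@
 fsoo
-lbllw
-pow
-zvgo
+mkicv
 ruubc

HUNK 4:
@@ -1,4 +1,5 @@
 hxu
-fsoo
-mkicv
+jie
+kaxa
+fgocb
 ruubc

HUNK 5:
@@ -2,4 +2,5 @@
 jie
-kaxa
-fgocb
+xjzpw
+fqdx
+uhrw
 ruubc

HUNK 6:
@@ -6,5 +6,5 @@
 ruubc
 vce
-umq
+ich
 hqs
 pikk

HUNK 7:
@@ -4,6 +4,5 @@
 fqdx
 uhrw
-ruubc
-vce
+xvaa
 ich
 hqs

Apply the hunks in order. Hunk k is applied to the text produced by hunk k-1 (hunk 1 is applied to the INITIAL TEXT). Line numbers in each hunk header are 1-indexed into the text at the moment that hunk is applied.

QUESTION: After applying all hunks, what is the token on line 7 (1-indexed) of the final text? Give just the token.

Hunk 1: at line 4 remove [ptm] add [ruubc,vce] -> 9 lines: hxu fsoo lbllw dsb ruubc vce umq hqs pikk
Hunk 2: at line 2 remove [dsb] add [pow,zvgo] -> 10 lines: hxu fsoo lbllw pow zvgo ruubc vce umq hqs pikk
Hunk 3: at line 2 remove [lbllw,pow,zvgo] add [mkicv] -> 8 lines: hxu fsoo mkicv ruubc vce umq hqs pikk
Hunk 4: at line 1 remove [fsoo,mkicv] add [jie,kaxa,fgocb] -> 9 lines: hxu jie kaxa fgocb ruubc vce umq hqs pikk
Hunk 5: at line 2 remove [kaxa,fgocb] add [xjzpw,fqdx,uhrw] -> 10 lines: hxu jie xjzpw fqdx uhrw ruubc vce umq hqs pikk
Hunk 6: at line 6 remove [umq] add [ich] -> 10 lines: hxu jie xjzpw fqdx uhrw ruubc vce ich hqs pikk
Hunk 7: at line 4 remove [ruubc,vce] add [xvaa] -> 9 lines: hxu jie xjzpw fqdx uhrw xvaa ich hqs pikk
Final line 7: ich

Answer: ich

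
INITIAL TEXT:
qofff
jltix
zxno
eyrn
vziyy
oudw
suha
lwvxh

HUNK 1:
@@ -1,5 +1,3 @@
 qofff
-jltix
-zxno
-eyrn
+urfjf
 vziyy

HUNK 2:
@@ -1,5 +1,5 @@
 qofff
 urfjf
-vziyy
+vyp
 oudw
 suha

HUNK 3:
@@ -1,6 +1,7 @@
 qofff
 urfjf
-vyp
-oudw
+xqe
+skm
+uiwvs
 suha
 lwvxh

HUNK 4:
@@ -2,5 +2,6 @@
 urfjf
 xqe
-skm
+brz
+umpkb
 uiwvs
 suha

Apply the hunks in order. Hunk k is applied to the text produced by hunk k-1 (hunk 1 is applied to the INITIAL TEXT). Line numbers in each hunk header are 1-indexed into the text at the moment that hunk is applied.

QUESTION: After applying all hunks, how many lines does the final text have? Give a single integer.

Hunk 1: at line 1 remove [jltix,zxno,eyrn] add [urfjf] -> 6 lines: qofff urfjf vziyy oudw suha lwvxh
Hunk 2: at line 1 remove [vziyy] add [vyp] -> 6 lines: qofff urfjf vyp oudw suha lwvxh
Hunk 3: at line 1 remove [vyp,oudw] add [xqe,skm,uiwvs] -> 7 lines: qofff urfjf xqe skm uiwvs suha lwvxh
Hunk 4: at line 2 remove [skm] add [brz,umpkb] -> 8 lines: qofff urfjf xqe brz umpkb uiwvs suha lwvxh
Final line count: 8

Answer: 8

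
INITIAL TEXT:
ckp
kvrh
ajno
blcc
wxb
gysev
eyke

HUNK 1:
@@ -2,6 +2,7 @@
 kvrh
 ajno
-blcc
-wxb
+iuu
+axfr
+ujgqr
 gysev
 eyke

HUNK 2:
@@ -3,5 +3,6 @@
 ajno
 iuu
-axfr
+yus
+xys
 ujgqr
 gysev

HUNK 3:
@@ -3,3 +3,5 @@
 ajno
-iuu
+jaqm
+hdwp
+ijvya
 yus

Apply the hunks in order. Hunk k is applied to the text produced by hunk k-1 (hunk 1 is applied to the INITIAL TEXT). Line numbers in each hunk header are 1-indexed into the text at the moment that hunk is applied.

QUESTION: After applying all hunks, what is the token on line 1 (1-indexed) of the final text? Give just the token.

Answer: ckp

Derivation:
Hunk 1: at line 2 remove [blcc,wxb] add [iuu,axfr,ujgqr] -> 8 lines: ckp kvrh ajno iuu axfr ujgqr gysev eyke
Hunk 2: at line 3 remove [axfr] add [yus,xys] -> 9 lines: ckp kvrh ajno iuu yus xys ujgqr gysev eyke
Hunk 3: at line 3 remove [iuu] add [jaqm,hdwp,ijvya] -> 11 lines: ckp kvrh ajno jaqm hdwp ijvya yus xys ujgqr gysev eyke
Final line 1: ckp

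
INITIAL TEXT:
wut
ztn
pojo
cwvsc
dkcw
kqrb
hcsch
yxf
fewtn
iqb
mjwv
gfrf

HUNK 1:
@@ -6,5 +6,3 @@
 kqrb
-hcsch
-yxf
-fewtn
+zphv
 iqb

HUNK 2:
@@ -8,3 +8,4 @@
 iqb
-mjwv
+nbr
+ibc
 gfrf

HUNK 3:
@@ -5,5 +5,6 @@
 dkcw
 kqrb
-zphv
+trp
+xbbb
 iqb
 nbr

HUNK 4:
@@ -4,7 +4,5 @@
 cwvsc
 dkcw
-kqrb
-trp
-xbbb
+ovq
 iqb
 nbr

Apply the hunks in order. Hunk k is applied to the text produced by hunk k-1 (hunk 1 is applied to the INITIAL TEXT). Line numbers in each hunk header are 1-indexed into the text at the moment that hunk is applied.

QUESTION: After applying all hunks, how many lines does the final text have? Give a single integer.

Hunk 1: at line 6 remove [hcsch,yxf,fewtn] add [zphv] -> 10 lines: wut ztn pojo cwvsc dkcw kqrb zphv iqb mjwv gfrf
Hunk 2: at line 8 remove [mjwv] add [nbr,ibc] -> 11 lines: wut ztn pojo cwvsc dkcw kqrb zphv iqb nbr ibc gfrf
Hunk 3: at line 5 remove [zphv] add [trp,xbbb] -> 12 lines: wut ztn pojo cwvsc dkcw kqrb trp xbbb iqb nbr ibc gfrf
Hunk 4: at line 4 remove [kqrb,trp,xbbb] add [ovq] -> 10 lines: wut ztn pojo cwvsc dkcw ovq iqb nbr ibc gfrf
Final line count: 10

Answer: 10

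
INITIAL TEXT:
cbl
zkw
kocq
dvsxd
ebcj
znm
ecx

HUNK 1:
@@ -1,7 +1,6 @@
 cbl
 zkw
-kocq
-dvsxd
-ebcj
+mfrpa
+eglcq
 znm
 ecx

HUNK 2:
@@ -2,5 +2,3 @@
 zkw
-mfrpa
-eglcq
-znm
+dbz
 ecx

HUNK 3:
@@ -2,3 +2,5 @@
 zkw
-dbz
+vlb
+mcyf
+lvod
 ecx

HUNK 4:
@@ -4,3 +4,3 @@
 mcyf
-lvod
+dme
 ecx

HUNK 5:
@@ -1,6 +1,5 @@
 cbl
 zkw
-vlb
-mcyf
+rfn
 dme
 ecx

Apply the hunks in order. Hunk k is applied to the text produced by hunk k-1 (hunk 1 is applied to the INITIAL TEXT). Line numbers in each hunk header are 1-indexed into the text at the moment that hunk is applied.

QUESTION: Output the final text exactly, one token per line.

Hunk 1: at line 1 remove [kocq,dvsxd,ebcj] add [mfrpa,eglcq] -> 6 lines: cbl zkw mfrpa eglcq znm ecx
Hunk 2: at line 2 remove [mfrpa,eglcq,znm] add [dbz] -> 4 lines: cbl zkw dbz ecx
Hunk 3: at line 2 remove [dbz] add [vlb,mcyf,lvod] -> 6 lines: cbl zkw vlb mcyf lvod ecx
Hunk 4: at line 4 remove [lvod] add [dme] -> 6 lines: cbl zkw vlb mcyf dme ecx
Hunk 5: at line 1 remove [vlb,mcyf] add [rfn] -> 5 lines: cbl zkw rfn dme ecx

Answer: cbl
zkw
rfn
dme
ecx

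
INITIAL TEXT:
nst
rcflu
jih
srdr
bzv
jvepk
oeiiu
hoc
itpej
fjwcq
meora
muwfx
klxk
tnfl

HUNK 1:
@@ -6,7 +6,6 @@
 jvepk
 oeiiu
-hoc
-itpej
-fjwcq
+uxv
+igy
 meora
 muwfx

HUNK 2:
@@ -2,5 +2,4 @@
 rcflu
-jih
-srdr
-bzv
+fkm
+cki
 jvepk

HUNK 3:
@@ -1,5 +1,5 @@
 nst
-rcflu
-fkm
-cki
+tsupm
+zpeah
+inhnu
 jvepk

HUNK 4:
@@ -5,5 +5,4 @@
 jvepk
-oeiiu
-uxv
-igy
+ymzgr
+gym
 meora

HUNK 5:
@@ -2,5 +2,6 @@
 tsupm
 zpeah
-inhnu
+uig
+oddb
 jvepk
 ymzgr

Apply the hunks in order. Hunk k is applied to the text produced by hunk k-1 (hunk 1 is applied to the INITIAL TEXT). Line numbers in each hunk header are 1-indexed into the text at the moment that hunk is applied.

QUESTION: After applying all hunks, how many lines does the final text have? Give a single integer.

Answer: 12

Derivation:
Hunk 1: at line 6 remove [hoc,itpej,fjwcq] add [uxv,igy] -> 13 lines: nst rcflu jih srdr bzv jvepk oeiiu uxv igy meora muwfx klxk tnfl
Hunk 2: at line 2 remove [jih,srdr,bzv] add [fkm,cki] -> 12 lines: nst rcflu fkm cki jvepk oeiiu uxv igy meora muwfx klxk tnfl
Hunk 3: at line 1 remove [rcflu,fkm,cki] add [tsupm,zpeah,inhnu] -> 12 lines: nst tsupm zpeah inhnu jvepk oeiiu uxv igy meora muwfx klxk tnfl
Hunk 4: at line 5 remove [oeiiu,uxv,igy] add [ymzgr,gym] -> 11 lines: nst tsupm zpeah inhnu jvepk ymzgr gym meora muwfx klxk tnfl
Hunk 5: at line 2 remove [inhnu] add [uig,oddb] -> 12 lines: nst tsupm zpeah uig oddb jvepk ymzgr gym meora muwfx klxk tnfl
Final line count: 12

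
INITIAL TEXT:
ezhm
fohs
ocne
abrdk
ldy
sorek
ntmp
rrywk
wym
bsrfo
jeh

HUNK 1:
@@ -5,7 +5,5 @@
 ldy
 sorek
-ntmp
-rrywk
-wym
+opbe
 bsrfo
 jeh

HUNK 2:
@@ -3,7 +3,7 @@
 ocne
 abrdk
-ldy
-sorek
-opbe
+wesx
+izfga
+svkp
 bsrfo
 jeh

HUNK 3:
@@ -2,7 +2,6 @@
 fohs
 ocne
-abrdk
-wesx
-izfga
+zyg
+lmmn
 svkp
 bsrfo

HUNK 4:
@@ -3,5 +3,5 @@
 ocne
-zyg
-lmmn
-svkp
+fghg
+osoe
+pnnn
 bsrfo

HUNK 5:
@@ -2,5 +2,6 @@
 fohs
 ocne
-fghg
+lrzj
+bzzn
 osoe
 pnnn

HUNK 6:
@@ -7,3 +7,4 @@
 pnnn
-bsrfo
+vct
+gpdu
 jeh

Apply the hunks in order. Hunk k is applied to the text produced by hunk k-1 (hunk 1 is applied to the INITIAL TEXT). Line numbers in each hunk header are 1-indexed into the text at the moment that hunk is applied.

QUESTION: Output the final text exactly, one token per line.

Answer: ezhm
fohs
ocne
lrzj
bzzn
osoe
pnnn
vct
gpdu
jeh

Derivation:
Hunk 1: at line 5 remove [ntmp,rrywk,wym] add [opbe] -> 9 lines: ezhm fohs ocne abrdk ldy sorek opbe bsrfo jeh
Hunk 2: at line 3 remove [ldy,sorek,opbe] add [wesx,izfga,svkp] -> 9 lines: ezhm fohs ocne abrdk wesx izfga svkp bsrfo jeh
Hunk 3: at line 2 remove [abrdk,wesx,izfga] add [zyg,lmmn] -> 8 lines: ezhm fohs ocne zyg lmmn svkp bsrfo jeh
Hunk 4: at line 3 remove [zyg,lmmn,svkp] add [fghg,osoe,pnnn] -> 8 lines: ezhm fohs ocne fghg osoe pnnn bsrfo jeh
Hunk 5: at line 2 remove [fghg] add [lrzj,bzzn] -> 9 lines: ezhm fohs ocne lrzj bzzn osoe pnnn bsrfo jeh
Hunk 6: at line 7 remove [bsrfo] add [vct,gpdu] -> 10 lines: ezhm fohs ocne lrzj bzzn osoe pnnn vct gpdu jeh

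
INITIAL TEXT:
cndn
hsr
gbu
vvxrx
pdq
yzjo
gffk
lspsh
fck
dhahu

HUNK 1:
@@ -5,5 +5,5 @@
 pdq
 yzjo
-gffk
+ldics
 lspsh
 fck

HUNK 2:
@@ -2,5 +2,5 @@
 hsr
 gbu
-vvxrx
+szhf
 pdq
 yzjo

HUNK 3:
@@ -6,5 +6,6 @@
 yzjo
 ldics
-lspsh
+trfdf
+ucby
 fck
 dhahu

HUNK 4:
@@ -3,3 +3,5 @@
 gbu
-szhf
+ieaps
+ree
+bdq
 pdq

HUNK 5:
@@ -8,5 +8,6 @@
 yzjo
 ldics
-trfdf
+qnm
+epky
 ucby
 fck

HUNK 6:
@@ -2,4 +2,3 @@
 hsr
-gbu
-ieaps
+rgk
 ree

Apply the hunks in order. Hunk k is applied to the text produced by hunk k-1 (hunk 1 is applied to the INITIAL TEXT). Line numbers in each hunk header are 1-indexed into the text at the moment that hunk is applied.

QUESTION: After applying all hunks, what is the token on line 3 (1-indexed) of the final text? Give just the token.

Answer: rgk

Derivation:
Hunk 1: at line 5 remove [gffk] add [ldics] -> 10 lines: cndn hsr gbu vvxrx pdq yzjo ldics lspsh fck dhahu
Hunk 2: at line 2 remove [vvxrx] add [szhf] -> 10 lines: cndn hsr gbu szhf pdq yzjo ldics lspsh fck dhahu
Hunk 3: at line 6 remove [lspsh] add [trfdf,ucby] -> 11 lines: cndn hsr gbu szhf pdq yzjo ldics trfdf ucby fck dhahu
Hunk 4: at line 3 remove [szhf] add [ieaps,ree,bdq] -> 13 lines: cndn hsr gbu ieaps ree bdq pdq yzjo ldics trfdf ucby fck dhahu
Hunk 5: at line 8 remove [trfdf] add [qnm,epky] -> 14 lines: cndn hsr gbu ieaps ree bdq pdq yzjo ldics qnm epky ucby fck dhahu
Hunk 6: at line 2 remove [gbu,ieaps] add [rgk] -> 13 lines: cndn hsr rgk ree bdq pdq yzjo ldics qnm epky ucby fck dhahu
Final line 3: rgk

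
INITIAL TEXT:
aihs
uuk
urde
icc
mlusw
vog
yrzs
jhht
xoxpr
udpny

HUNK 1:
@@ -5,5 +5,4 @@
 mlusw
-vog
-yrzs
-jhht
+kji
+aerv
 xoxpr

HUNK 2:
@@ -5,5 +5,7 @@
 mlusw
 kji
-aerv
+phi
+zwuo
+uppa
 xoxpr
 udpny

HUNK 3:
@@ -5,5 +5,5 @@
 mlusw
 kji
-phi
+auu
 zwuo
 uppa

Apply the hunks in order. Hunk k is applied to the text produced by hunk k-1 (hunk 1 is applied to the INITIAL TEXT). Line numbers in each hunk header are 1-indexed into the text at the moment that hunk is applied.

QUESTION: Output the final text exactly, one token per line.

Hunk 1: at line 5 remove [vog,yrzs,jhht] add [kji,aerv] -> 9 lines: aihs uuk urde icc mlusw kji aerv xoxpr udpny
Hunk 2: at line 5 remove [aerv] add [phi,zwuo,uppa] -> 11 lines: aihs uuk urde icc mlusw kji phi zwuo uppa xoxpr udpny
Hunk 3: at line 5 remove [phi] add [auu] -> 11 lines: aihs uuk urde icc mlusw kji auu zwuo uppa xoxpr udpny

Answer: aihs
uuk
urde
icc
mlusw
kji
auu
zwuo
uppa
xoxpr
udpny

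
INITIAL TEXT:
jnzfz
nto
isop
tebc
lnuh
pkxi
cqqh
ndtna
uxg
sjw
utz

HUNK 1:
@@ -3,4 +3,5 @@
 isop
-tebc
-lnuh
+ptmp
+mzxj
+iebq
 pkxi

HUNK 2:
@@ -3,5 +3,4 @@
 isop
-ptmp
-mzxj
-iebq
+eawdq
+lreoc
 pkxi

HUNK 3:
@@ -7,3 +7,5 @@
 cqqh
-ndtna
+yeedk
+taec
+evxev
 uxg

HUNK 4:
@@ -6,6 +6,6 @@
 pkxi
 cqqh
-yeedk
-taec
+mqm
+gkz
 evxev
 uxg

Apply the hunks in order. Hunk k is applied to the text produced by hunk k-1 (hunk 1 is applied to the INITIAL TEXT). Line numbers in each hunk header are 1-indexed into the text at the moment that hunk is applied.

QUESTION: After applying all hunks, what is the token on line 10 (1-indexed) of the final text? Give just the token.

Hunk 1: at line 3 remove [tebc,lnuh] add [ptmp,mzxj,iebq] -> 12 lines: jnzfz nto isop ptmp mzxj iebq pkxi cqqh ndtna uxg sjw utz
Hunk 2: at line 3 remove [ptmp,mzxj,iebq] add [eawdq,lreoc] -> 11 lines: jnzfz nto isop eawdq lreoc pkxi cqqh ndtna uxg sjw utz
Hunk 3: at line 7 remove [ndtna] add [yeedk,taec,evxev] -> 13 lines: jnzfz nto isop eawdq lreoc pkxi cqqh yeedk taec evxev uxg sjw utz
Hunk 4: at line 6 remove [yeedk,taec] add [mqm,gkz] -> 13 lines: jnzfz nto isop eawdq lreoc pkxi cqqh mqm gkz evxev uxg sjw utz
Final line 10: evxev

Answer: evxev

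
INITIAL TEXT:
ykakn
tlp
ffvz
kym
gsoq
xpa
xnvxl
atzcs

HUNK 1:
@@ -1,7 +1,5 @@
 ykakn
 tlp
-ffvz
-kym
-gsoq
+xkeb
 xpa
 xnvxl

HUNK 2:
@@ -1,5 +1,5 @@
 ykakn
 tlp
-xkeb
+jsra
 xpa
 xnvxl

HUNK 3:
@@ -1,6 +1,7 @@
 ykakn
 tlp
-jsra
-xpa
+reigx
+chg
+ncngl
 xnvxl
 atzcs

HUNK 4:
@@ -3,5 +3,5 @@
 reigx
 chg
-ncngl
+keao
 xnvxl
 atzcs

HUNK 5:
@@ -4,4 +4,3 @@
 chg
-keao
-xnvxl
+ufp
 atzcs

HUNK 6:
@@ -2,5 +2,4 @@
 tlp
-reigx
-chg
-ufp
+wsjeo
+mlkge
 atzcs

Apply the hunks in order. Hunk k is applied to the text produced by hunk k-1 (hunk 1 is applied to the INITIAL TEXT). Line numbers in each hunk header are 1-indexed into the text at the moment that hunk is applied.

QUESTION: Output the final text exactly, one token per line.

Hunk 1: at line 1 remove [ffvz,kym,gsoq] add [xkeb] -> 6 lines: ykakn tlp xkeb xpa xnvxl atzcs
Hunk 2: at line 1 remove [xkeb] add [jsra] -> 6 lines: ykakn tlp jsra xpa xnvxl atzcs
Hunk 3: at line 1 remove [jsra,xpa] add [reigx,chg,ncngl] -> 7 lines: ykakn tlp reigx chg ncngl xnvxl atzcs
Hunk 4: at line 3 remove [ncngl] add [keao] -> 7 lines: ykakn tlp reigx chg keao xnvxl atzcs
Hunk 5: at line 4 remove [keao,xnvxl] add [ufp] -> 6 lines: ykakn tlp reigx chg ufp atzcs
Hunk 6: at line 2 remove [reigx,chg,ufp] add [wsjeo,mlkge] -> 5 lines: ykakn tlp wsjeo mlkge atzcs

Answer: ykakn
tlp
wsjeo
mlkge
atzcs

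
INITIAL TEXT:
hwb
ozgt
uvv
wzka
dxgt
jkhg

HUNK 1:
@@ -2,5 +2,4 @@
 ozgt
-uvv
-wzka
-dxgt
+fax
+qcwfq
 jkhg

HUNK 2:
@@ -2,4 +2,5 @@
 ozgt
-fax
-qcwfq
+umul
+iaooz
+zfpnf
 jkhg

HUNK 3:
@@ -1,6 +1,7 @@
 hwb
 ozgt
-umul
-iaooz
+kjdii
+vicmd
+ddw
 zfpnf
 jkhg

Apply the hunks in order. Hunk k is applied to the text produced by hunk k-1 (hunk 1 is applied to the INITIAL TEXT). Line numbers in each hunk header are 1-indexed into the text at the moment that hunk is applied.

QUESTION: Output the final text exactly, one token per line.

Answer: hwb
ozgt
kjdii
vicmd
ddw
zfpnf
jkhg

Derivation:
Hunk 1: at line 2 remove [uvv,wzka,dxgt] add [fax,qcwfq] -> 5 lines: hwb ozgt fax qcwfq jkhg
Hunk 2: at line 2 remove [fax,qcwfq] add [umul,iaooz,zfpnf] -> 6 lines: hwb ozgt umul iaooz zfpnf jkhg
Hunk 3: at line 1 remove [umul,iaooz] add [kjdii,vicmd,ddw] -> 7 lines: hwb ozgt kjdii vicmd ddw zfpnf jkhg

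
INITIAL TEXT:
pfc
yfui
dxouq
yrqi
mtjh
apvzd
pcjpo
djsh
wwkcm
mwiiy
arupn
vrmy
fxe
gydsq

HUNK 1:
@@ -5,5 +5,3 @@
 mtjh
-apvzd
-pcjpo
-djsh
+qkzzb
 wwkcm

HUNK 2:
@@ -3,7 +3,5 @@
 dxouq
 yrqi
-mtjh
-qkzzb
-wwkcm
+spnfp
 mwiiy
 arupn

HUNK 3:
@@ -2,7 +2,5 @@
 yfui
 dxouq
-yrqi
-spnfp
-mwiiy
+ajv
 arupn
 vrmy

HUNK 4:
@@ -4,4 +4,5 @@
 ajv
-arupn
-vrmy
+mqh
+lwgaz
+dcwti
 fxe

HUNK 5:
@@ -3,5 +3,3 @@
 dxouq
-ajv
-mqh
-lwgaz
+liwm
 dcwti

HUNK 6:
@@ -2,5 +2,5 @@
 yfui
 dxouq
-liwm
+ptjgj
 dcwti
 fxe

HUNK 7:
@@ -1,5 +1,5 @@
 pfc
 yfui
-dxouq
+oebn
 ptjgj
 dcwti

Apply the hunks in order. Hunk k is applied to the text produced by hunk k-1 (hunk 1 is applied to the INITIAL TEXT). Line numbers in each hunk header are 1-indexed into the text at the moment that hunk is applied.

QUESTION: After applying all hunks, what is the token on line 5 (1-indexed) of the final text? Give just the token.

Hunk 1: at line 5 remove [apvzd,pcjpo,djsh] add [qkzzb] -> 12 lines: pfc yfui dxouq yrqi mtjh qkzzb wwkcm mwiiy arupn vrmy fxe gydsq
Hunk 2: at line 3 remove [mtjh,qkzzb,wwkcm] add [spnfp] -> 10 lines: pfc yfui dxouq yrqi spnfp mwiiy arupn vrmy fxe gydsq
Hunk 3: at line 2 remove [yrqi,spnfp,mwiiy] add [ajv] -> 8 lines: pfc yfui dxouq ajv arupn vrmy fxe gydsq
Hunk 4: at line 4 remove [arupn,vrmy] add [mqh,lwgaz,dcwti] -> 9 lines: pfc yfui dxouq ajv mqh lwgaz dcwti fxe gydsq
Hunk 5: at line 3 remove [ajv,mqh,lwgaz] add [liwm] -> 7 lines: pfc yfui dxouq liwm dcwti fxe gydsq
Hunk 6: at line 2 remove [liwm] add [ptjgj] -> 7 lines: pfc yfui dxouq ptjgj dcwti fxe gydsq
Hunk 7: at line 1 remove [dxouq] add [oebn] -> 7 lines: pfc yfui oebn ptjgj dcwti fxe gydsq
Final line 5: dcwti

Answer: dcwti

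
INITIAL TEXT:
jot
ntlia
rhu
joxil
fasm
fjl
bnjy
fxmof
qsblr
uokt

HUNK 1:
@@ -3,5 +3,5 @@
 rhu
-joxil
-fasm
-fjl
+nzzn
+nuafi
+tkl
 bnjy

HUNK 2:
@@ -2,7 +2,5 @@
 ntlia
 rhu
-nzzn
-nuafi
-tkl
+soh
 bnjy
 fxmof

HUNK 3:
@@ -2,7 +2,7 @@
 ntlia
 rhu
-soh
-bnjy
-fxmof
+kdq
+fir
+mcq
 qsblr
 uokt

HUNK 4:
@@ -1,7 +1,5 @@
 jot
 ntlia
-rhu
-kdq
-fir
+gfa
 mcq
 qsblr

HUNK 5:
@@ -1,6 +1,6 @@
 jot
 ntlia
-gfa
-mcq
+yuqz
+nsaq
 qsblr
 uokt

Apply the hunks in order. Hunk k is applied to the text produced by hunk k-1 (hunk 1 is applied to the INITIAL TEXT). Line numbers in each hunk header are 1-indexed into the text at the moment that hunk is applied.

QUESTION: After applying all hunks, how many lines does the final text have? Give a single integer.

Answer: 6

Derivation:
Hunk 1: at line 3 remove [joxil,fasm,fjl] add [nzzn,nuafi,tkl] -> 10 lines: jot ntlia rhu nzzn nuafi tkl bnjy fxmof qsblr uokt
Hunk 2: at line 2 remove [nzzn,nuafi,tkl] add [soh] -> 8 lines: jot ntlia rhu soh bnjy fxmof qsblr uokt
Hunk 3: at line 2 remove [soh,bnjy,fxmof] add [kdq,fir,mcq] -> 8 lines: jot ntlia rhu kdq fir mcq qsblr uokt
Hunk 4: at line 1 remove [rhu,kdq,fir] add [gfa] -> 6 lines: jot ntlia gfa mcq qsblr uokt
Hunk 5: at line 1 remove [gfa,mcq] add [yuqz,nsaq] -> 6 lines: jot ntlia yuqz nsaq qsblr uokt
Final line count: 6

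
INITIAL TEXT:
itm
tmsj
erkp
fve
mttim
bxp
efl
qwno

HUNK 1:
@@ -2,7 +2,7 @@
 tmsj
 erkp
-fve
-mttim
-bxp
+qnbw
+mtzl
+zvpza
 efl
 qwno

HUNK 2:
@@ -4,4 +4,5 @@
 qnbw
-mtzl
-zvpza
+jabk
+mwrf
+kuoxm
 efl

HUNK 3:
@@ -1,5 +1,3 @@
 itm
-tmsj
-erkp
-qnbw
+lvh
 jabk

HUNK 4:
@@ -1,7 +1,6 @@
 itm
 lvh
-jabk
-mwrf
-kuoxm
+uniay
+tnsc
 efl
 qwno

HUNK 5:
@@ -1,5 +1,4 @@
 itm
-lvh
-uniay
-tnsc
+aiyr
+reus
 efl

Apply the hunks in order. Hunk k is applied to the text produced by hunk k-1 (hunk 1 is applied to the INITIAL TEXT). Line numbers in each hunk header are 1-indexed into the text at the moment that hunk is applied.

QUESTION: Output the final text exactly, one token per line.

Hunk 1: at line 2 remove [fve,mttim,bxp] add [qnbw,mtzl,zvpza] -> 8 lines: itm tmsj erkp qnbw mtzl zvpza efl qwno
Hunk 2: at line 4 remove [mtzl,zvpza] add [jabk,mwrf,kuoxm] -> 9 lines: itm tmsj erkp qnbw jabk mwrf kuoxm efl qwno
Hunk 3: at line 1 remove [tmsj,erkp,qnbw] add [lvh] -> 7 lines: itm lvh jabk mwrf kuoxm efl qwno
Hunk 4: at line 1 remove [jabk,mwrf,kuoxm] add [uniay,tnsc] -> 6 lines: itm lvh uniay tnsc efl qwno
Hunk 5: at line 1 remove [lvh,uniay,tnsc] add [aiyr,reus] -> 5 lines: itm aiyr reus efl qwno

Answer: itm
aiyr
reus
efl
qwno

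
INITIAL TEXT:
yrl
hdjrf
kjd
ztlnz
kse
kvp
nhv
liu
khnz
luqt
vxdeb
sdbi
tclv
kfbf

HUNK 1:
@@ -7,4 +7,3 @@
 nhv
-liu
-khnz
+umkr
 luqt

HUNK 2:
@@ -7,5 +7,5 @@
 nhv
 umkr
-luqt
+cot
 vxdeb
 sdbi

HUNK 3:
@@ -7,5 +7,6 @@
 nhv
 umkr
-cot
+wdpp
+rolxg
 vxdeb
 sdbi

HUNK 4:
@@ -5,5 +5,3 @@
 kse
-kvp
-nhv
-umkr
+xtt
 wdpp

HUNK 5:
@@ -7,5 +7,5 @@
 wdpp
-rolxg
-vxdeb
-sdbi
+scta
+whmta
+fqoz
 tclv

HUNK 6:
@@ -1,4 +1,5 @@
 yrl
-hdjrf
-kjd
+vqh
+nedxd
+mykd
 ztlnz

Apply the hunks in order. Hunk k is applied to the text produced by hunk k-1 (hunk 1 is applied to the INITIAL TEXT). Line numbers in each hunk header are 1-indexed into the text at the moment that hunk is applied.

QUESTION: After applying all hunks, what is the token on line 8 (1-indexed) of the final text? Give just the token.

Hunk 1: at line 7 remove [liu,khnz] add [umkr] -> 13 lines: yrl hdjrf kjd ztlnz kse kvp nhv umkr luqt vxdeb sdbi tclv kfbf
Hunk 2: at line 7 remove [luqt] add [cot] -> 13 lines: yrl hdjrf kjd ztlnz kse kvp nhv umkr cot vxdeb sdbi tclv kfbf
Hunk 3: at line 7 remove [cot] add [wdpp,rolxg] -> 14 lines: yrl hdjrf kjd ztlnz kse kvp nhv umkr wdpp rolxg vxdeb sdbi tclv kfbf
Hunk 4: at line 5 remove [kvp,nhv,umkr] add [xtt] -> 12 lines: yrl hdjrf kjd ztlnz kse xtt wdpp rolxg vxdeb sdbi tclv kfbf
Hunk 5: at line 7 remove [rolxg,vxdeb,sdbi] add [scta,whmta,fqoz] -> 12 lines: yrl hdjrf kjd ztlnz kse xtt wdpp scta whmta fqoz tclv kfbf
Hunk 6: at line 1 remove [hdjrf,kjd] add [vqh,nedxd,mykd] -> 13 lines: yrl vqh nedxd mykd ztlnz kse xtt wdpp scta whmta fqoz tclv kfbf
Final line 8: wdpp

Answer: wdpp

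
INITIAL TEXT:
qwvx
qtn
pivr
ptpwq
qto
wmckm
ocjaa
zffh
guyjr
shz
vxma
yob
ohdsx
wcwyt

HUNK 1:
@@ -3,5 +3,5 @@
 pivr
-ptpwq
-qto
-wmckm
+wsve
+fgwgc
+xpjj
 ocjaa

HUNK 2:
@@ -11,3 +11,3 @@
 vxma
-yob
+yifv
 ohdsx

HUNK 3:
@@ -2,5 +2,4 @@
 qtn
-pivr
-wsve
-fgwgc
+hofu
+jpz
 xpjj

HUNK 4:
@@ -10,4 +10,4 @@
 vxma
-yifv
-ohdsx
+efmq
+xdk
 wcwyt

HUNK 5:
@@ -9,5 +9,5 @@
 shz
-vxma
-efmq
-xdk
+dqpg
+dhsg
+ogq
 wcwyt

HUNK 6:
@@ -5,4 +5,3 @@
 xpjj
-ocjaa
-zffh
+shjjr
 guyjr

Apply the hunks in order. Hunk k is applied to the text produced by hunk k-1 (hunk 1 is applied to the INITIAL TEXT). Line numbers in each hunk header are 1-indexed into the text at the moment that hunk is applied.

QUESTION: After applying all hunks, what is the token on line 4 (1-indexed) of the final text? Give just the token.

Hunk 1: at line 3 remove [ptpwq,qto,wmckm] add [wsve,fgwgc,xpjj] -> 14 lines: qwvx qtn pivr wsve fgwgc xpjj ocjaa zffh guyjr shz vxma yob ohdsx wcwyt
Hunk 2: at line 11 remove [yob] add [yifv] -> 14 lines: qwvx qtn pivr wsve fgwgc xpjj ocjaa zffh guyjr shz vxma yifv ohdsx wcwyt
Hunk 3: at line 2 remove [pivr,wsve,fgwgc] add [hofu,jpz] -> 13 lines: qwvx qtn hofu jpz xpjj ocjaa zffh guyjr shz vxma yifv ohdsx wcwyt
Hunk 4: at line 10 remove [yifv,ohdsx] add [efmq,xdk] -> 13 lines: qwvx qtn hofu jpz xpjj ocjaa zffh guyjr shz vxma efmq xdk wcwyt
Hunk 5: at line 9 remove [vxma,efmq,xdk] add [dqpg,dhsg,ogq] -> 13 lines: qwvx qtn hofu jpz xpjj ocjaa zffh guyjr shz dqpg dhsg ogq wcwyt
Hunk 6: at line 5 remove [ocjaa,zffh] add [shjjr] -> 12 lines: qwvx qtn hofu jpz xpjj shjjr guyjr shz dqpg dhsg ogq wcwyt
Final line 4: jpz

Answer: jpz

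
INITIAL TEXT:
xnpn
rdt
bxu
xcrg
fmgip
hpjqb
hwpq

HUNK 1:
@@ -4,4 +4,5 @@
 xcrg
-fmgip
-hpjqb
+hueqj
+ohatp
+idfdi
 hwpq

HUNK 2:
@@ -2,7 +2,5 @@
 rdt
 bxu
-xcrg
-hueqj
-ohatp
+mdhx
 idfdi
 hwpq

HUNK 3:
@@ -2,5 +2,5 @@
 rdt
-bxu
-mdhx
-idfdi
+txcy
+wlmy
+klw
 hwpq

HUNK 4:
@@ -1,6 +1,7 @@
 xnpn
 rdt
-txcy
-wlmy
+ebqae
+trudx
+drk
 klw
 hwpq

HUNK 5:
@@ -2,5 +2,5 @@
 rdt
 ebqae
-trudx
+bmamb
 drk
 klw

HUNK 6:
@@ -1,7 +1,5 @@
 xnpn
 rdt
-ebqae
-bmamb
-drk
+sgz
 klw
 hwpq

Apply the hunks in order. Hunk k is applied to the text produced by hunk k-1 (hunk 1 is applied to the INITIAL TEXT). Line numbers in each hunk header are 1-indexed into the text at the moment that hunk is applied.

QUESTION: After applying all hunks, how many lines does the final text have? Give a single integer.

Hunk 1: at line 4 remove [fmgip,hpjqb] add [hueqj,ohatp,idfdi] -> 8 lines: xnpn rdt bxu xcrg hueqj ohatp idfdi hwpq
Hunk 2: at line 2 remove [xcrg,hueqj,ohatp] add [mdhx] -> 6 lines: xnpn rdt bxu mdhx idfdi hwpq
Hunk 3: at line 2 remove [bxu,mdhx,idfdi] add [txcy,wlmy,klw] -> 6 lines: xnpn rdt txcy wlmy klw hwpq
Hunk 4: at line 1 remove [txcy,wlmy] add [ebqae,trudx,drk] -> 7 lines: xnpn rdt ebqae trudx drk klw hwpq
Hunk 5: at line 2 remove [trudx] add [bmamb] -> 7 lines: xnpn rdt ebqae bmamb drk klw hwpq
Hunk 6: at line 1 remove [ebqae,bmamb,drk] add [sgz] -> 5 lines: xnpn rdt sgz klw hwpq
Final line count: 5

Answer: 5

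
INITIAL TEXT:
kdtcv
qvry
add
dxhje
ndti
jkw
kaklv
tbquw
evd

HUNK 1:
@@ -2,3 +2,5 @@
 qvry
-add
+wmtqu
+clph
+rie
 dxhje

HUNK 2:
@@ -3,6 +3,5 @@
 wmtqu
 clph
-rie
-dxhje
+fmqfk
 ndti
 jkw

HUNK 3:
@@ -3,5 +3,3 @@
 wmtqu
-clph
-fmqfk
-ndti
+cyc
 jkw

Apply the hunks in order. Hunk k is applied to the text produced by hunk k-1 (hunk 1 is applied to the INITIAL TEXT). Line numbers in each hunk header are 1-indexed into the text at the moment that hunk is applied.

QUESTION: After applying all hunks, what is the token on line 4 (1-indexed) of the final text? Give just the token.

Answer: cyc

Derivation:
Hunk 1: at line 2 remove [add] add [wmtqu,clph,rie] -> 11 lines: kdtcv qvry wmtqu clph rie dxhje ndti jkw kaklv tbquw evd
Hunk 2: at line 3 remove [rie,dxhje] add [fmqfk] -> 10 lines: kdtcv qvry wmtqu clph fmqfk ndti jkw kaklv tbquw evd
Hunk 3: at line 3 remove [clph,fmqfk,ndti] add [cyc] -> 8 lines: kdtcv qvry wmtqu cyc jkw kaklv tbquw evd
Final line 4: cyc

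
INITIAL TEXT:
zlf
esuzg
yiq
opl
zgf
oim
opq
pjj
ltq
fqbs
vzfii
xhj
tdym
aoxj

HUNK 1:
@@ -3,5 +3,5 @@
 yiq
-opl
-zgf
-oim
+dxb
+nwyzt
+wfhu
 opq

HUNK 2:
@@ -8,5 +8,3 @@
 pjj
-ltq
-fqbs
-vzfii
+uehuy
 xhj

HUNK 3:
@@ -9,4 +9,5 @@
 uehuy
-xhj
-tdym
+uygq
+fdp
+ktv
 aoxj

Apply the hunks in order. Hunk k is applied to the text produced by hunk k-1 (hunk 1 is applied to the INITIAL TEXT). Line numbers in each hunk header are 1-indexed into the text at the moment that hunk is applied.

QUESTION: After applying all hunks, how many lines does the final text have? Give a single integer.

Answer: 13

Derivation:
Hunk 1: at line 3 remove [opl,zgf,oim] add [dxb,nwyzt,wfhu] -> 14 lines: zlf esuzg yiq dxb nwyzt wfhu opq pjj ltq fqbs vzfii xhj tdym aoxj
Hunk 2: at line 8 remove [ltq,fqbs,vzfii] add [uehuy] -> 12 lines: zlf esuzg yiq dxb nwyzt wfhu opq pjj uehuy xhj tdym aoxj
Hunk 3: at line 9 remove [xhj,tdym] add [uygq,fdp,ktv] -> 13 lines: zlf esuzg yiq dxb nwyzt wfhu opq pjj uehuy uygq fdp ktv aoxj
Final line count: 13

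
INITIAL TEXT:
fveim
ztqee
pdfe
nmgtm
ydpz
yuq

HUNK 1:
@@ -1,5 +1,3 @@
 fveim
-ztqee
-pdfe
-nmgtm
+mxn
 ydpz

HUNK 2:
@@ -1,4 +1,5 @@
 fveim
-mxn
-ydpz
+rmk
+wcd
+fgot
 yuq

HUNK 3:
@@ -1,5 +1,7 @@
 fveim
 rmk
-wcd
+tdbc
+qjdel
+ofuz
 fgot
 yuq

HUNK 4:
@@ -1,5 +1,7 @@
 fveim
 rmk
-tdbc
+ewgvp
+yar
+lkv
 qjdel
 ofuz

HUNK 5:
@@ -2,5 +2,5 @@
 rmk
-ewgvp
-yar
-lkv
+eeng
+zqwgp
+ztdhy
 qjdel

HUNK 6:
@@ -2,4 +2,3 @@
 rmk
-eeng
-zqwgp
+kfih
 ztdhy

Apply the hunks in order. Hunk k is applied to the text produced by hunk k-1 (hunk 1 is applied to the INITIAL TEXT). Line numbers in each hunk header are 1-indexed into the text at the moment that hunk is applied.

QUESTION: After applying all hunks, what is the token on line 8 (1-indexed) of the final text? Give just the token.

Answer: yuq

Derivation:
Hunk 1: at line 1 remove [ztqee,pdfe,nmgtm] add [mxn] -> 4 lines: fveim mxn ydpz yuq
Hunk 2: at line 1 remove [mxn,ydpz] add [rmk,wcd,fgot] -> 5 lines: fveim rmk wcd fgot yuq
Hunk 3: at line 1 remove [wcd] add [tdbc,qjdel,ofuz] -> 7 lines: fveim rmk tdbc qjdel ofuz fgot yuq
Hunk 4: at line 1 remove [tdbc] add [ewgvp,yar,lkv] -> 9 lines: fveim rmk ewgvp yar lkv qjdel ofuz fgot yuq
Hunk 5: at line 2 remove [ewgvp,yar,lkv] add [eeng,zqwgp,ztdhy] -> 9 lines: fveim rmk eeng zqwgp ztdhy qjdel ofuz fgot yuq
Hunk 6: at line 2 remove [eeng,zqwgp] add [kfih] -> 8 lines: fveim rmk kfih ztdhy qjdel ofuz fgot yuq
Final line 8: yuq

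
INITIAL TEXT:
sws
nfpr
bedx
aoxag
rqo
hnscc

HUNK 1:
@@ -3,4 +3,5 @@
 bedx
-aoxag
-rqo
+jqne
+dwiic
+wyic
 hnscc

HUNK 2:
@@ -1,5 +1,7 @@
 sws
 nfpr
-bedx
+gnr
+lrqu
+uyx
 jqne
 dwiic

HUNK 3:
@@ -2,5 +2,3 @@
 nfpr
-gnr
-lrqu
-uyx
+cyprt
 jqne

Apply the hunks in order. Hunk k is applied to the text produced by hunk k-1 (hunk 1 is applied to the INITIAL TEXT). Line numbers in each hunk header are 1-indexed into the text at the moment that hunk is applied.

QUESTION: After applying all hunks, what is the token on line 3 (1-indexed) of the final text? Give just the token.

Hunk 1: at line 3 remove [aoxag,rqo] add [jqne,dwiic,wyic] -> 7 lines: sws nfpr bedx jqne dwiic wyic hnscc
Hunk 2: at line 1 remove [bedx] add [gnr,lrqu,uyx] -> 9 lines: sws nfpr gnr lrqu uyx jqne dwiic wyic hnscc
Hunk 3: at line 2 remove [gnr,lrqu,uyx] add [cyprt] -> 7 lines: sws nfpr cyprt jqne dwiic wyic hnscc
Final line 3: cyprt

Answer: cyprt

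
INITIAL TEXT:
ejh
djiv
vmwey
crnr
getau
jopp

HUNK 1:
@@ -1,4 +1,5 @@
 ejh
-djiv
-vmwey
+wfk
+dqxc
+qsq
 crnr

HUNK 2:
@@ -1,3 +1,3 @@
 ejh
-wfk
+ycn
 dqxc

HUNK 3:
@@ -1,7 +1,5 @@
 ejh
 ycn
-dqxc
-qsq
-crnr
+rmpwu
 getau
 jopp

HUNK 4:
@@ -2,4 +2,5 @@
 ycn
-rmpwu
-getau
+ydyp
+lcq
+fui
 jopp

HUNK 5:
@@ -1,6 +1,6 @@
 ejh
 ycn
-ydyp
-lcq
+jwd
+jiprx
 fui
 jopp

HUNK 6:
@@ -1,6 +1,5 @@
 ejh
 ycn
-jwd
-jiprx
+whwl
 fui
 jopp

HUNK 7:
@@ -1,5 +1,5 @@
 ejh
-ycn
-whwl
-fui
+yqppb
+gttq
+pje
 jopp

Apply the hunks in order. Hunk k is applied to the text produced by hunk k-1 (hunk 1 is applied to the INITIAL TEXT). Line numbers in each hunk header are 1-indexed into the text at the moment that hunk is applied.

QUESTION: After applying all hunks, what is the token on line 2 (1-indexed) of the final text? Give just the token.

Answer: yqppb

Derivation:
Hunk 1: at line 1 remove [djiv,vmwey] add [wfk,dqxc,qsq] -> 7 lines: ejh wfk dqxc qsq crnr getau jopp
Hunk 2: at line 1 remove [wfk] add [ycn] -> 7 lines: ejh ycn dqxc qsq crnr getau jopp
Hunk 3: at line 1 remove [dqxc,qsq,crnr] add [rmpwu] -> 5 lines: ejh ycn rmpwu getau jopp
Hunk 4: at line 2 remove [rmpwu,getau] add [ydyp,lcq,fui] -> 6 lines: ejh ycn ydyp lcq fui jopp
Hunk 5: at line 1 remove [ydyp,lcq] add [jwd,jiprx] -> 6 lines: ejh ycn jwd jiprx fui jopp
Hunk 6: at line 1 remove [jwd,jiprx] add [whwl] -> 5 lines: ejh ycn whwl fui jopp
Hunk 7: at line 1 remove [ycn,whwl,fui] add [yqppb,gttq,pje] -> 5 lines: ejh yqppb gttq pje jopp
Final line 2: yqppb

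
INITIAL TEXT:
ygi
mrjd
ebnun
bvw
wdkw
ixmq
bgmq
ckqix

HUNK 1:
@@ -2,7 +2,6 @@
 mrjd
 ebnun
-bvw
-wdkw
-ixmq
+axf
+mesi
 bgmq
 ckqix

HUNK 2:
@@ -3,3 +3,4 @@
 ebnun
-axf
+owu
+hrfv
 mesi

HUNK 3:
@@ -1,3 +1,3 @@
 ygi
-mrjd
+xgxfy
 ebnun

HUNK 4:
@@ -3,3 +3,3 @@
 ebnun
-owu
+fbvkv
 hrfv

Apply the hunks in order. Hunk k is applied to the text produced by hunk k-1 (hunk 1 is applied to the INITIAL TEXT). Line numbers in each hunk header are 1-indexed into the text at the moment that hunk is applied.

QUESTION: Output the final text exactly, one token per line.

Hunk 1: at line 2 remove [bvw,wdkw,ixmq] add [axf,mesi] -> 7 lines: ygi mrjd ebnun axf mesi bgmq ckqix
Hunk 2: at line 3 remove [axf] add [owu,hrfv] -> 8 lines: ygi mrjd ebnun owu hrfv mesi bgmq ckqix
Hunk 3: at line 1 remove [mrjd] add [xgxfy] -> 8 lines: ygi xgxfy ebnun owu hrfv mesi bgmq ckqix
Hunk 4: at line 3 remove [owu] add [fbvkv] -> 8 lines: ygi xgxfy ebnun fbvkv hrfv mesi bgmq ckqix

Answer: ygi
xgxfy
ebnun
fbvkv
hrfv
mesi
bgmq
ckqix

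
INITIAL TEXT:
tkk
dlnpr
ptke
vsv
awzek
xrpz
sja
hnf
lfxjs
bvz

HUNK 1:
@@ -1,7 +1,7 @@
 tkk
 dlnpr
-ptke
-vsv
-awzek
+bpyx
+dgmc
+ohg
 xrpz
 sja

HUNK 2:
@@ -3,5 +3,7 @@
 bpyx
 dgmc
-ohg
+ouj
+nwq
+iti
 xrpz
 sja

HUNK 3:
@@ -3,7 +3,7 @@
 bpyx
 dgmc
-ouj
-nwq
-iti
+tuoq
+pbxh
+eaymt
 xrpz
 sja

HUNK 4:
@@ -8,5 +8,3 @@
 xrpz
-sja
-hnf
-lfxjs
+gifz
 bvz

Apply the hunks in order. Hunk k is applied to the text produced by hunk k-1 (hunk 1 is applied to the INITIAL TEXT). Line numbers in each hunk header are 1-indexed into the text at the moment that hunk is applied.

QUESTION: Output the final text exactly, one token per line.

Answer: tkk
dlnpr
bpyx
dgmc
tuoq
pbxh
eaymt
xrpz
gifz
bvz

Derivation:
Hunk 1: at line 1 remove [ptke,vsv,awzek] add [bpyx,dgmc,ohg] -> 10 lines: tkk dlnpr bpyx dgmc ohg xrpz sja hnf lfxjs bvz
Hunk 2: at line 3 remove [ohg] add [ouj,nwq,iti] -> 12 lines: tkk dlnpr bpyx dgmc ouj nwq iti xrpz sja hnf lfxjs bvz
Hunk 3: at line 3 remove [ouj,nwq,iti] add [tuoq,pbxh,eaymt] -> 12 lines: tkk dlnpr bpyx dgmc tuoq pbxh eaymt xrpz sja hnf lfxjs bvz
Hunk 4: at line 8 remove [sja,hnf,lfxjs] add [gifz] -> 10 lines: tkk dlnpr bpyx dgmc tuoq pbxh eaymt xrpz gifz bvz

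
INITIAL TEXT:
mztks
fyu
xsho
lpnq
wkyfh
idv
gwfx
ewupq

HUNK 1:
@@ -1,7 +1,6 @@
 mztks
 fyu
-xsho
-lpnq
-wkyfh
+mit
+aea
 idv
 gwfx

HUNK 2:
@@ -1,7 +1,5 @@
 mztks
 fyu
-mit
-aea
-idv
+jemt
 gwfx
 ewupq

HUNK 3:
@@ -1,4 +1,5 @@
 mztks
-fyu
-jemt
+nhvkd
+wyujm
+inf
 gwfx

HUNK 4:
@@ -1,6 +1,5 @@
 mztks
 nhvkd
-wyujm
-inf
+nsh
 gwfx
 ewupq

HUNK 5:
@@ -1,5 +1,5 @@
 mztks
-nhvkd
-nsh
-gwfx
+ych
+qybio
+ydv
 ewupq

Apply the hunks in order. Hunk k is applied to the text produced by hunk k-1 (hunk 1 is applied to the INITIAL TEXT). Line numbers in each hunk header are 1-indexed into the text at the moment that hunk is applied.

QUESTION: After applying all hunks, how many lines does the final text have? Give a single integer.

Hunk 1: at line 1 remove [xsho,lpnq,wkyfh] add [mit,aea] -> 7 lines: mztks fyu mit aea idv gwfx ewupq
Hunk 2: at line 1 remove [mit,aea,idv] add [jemt] -> 5 lines: mztks fyu jemt gwfx ewupq
Hunk 3: at line 1 remove [fyu,jemt] add [nhvkd,wyujm,inf] -> 6 lines: mztks nhvkd wyujm inf gwfx ewupq
Hunk 4: at line 1 remove [wyujm,inf] add [nsh] -> 5 lines: mztks nhvkd nsh gwfx ewupq
Hunk 5: at line 1 remove [nhvkd,nsh,gwfx] add [ych,qybio,ydv] -> 5 lines: mztks ych qybio ydv ewupq
Final line count: 5

Answer: 5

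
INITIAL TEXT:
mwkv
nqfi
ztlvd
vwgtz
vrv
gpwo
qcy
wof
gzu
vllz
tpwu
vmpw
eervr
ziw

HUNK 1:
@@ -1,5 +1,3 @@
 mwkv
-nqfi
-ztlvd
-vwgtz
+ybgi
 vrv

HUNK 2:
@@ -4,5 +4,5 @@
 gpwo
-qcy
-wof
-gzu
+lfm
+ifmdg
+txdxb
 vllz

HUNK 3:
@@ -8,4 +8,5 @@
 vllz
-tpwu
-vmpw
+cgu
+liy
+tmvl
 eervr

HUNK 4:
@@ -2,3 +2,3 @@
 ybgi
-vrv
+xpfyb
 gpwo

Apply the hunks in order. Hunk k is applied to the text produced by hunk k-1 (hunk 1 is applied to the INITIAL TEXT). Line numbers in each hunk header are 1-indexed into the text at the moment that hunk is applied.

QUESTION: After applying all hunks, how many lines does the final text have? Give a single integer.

Answer: 13

Derivation:
Hunk 1: at line 1 remove [nqfi,ztlvd,vwgtz] add [ybgi] -> 12 lines: mwkv ybgi vrv gpwo qcy wof gzu vllz tpwu vmpw eervr ziw
Hunk 2: at line 4 remove [qcy,wof,gzu] add [lfm,ifmdg,txdxb] -> 12 lines: mwkv ybgi vrv gpwo lfm ifmdg txdxb vllz tpwu vmpw eervr ziw
Hunk 3: at line 8 remove [tpwu,vmpw] add [cgu,liy,tmvl] -> 13 lines: mwkv ybgi vrv gpwo lfm ifmdg txdxb vllz cgu liy tmvl eervr ziw
Hunk 4: at line 2 remove [vrv] add [xpfyb] -> 13 lines: mwkv ybgi xpfyb gpwo lfm ifmdg txdxb vllz cgu liy tmvl eervr ziw
Final line count: 13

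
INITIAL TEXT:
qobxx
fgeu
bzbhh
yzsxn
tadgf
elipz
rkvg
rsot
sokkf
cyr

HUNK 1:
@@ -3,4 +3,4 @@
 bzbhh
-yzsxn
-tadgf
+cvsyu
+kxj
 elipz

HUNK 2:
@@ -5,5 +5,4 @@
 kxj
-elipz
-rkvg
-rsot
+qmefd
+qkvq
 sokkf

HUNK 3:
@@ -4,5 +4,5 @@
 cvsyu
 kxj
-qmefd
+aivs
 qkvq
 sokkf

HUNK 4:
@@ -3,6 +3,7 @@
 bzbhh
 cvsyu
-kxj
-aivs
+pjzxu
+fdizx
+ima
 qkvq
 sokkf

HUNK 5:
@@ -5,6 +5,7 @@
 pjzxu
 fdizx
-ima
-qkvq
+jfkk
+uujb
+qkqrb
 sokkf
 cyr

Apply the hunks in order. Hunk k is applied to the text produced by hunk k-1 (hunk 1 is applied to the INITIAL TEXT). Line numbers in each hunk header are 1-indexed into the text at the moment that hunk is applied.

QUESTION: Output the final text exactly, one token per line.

Hunk 1: at line 3 remove [yzsxn,tadgf] add [cvsyu,kxj] -> 10 lines: qobxx fgeu bzbhh cvsyu kxj elipz rkvg rsot sokkf cyr
Hunk 2: at line 5 remove [elipz,rkvg,rsot] add [qmefd,qkvq] -> 9 lines: qobxx fgeu bzbhh cvsyu kxj qmefd qkvq sokkf cyr
Hunk 3: at line 4 remove [qmefd] add [aivs] -> 9 lines: qobxx fgeu bzbhh cvsyu kxj aivs qkvq sokkf cyr
Hunk 4: at line 3 remove [kxj,aivs] add [pjzxu,fdizx,ima] -> 10 lines: qobxx fgeu bzbhh cvsyu pjzxu fdizx ima qkvq sokkf cyr
Hunk 5: at line 5 remove [ima,qkvq] add [jfkk,uujb,qkqrb] -> 11 lines: qobxx fgeu bzbhh cvsyu pjzxu fdizx jfkk uujb qkqrb sokkf cyr

Answer: qobxx
fgeu
bzbhh
cvsyu
pjzxu
fdizx
jfkk
uujb
qkqrb
sokkf
cyr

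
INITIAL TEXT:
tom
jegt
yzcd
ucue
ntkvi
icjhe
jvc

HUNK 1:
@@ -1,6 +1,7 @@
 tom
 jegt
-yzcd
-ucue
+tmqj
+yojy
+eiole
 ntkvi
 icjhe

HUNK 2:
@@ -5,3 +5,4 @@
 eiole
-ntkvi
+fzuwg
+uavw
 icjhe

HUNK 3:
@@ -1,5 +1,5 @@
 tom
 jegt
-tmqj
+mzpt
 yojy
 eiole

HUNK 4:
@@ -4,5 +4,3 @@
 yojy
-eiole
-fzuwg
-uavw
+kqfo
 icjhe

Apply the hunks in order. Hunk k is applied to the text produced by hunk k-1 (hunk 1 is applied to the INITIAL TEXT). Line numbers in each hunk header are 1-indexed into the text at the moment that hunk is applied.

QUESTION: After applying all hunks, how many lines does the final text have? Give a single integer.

Hunk 1: at line 1 remove [yzcd,ucue] add [tmqj,yojy,eiole] -> 8 lines: tom jegt tmqj yojy eiole ntkvi icjhe jvc
Hunk 2: at line 5 remove [ntkvi] add [fzuwg,uavw] -> 9 lines: tom jegt tmqj yojy eiole fzuwg uavw icjhe jvc
Hunk 3: at line 1 remove [tmqj] add [mzpt] -> 9 lines: tom jegt mzpt yojy eiole fzuwg uavw icjhe jvc
Hunk 4: at line 4 remove [eiole,fzuwg,uavw] add [kqfo] -> 7 lines: tom jegt mzpt yojy kqfo icjhe jvc
Final line count: 7

Answer: 7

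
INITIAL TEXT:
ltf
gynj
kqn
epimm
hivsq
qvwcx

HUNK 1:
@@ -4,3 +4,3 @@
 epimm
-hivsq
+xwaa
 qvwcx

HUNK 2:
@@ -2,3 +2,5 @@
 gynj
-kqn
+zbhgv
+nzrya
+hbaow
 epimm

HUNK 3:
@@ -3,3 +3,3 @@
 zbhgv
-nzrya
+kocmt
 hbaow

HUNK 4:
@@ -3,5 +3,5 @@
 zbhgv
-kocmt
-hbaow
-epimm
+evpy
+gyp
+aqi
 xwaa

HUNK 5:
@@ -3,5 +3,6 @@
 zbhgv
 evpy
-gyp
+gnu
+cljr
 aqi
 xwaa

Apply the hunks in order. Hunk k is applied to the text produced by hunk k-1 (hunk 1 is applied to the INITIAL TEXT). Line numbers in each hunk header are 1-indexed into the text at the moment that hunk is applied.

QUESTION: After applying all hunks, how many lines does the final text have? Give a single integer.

Answer: 9

Derivation:
Hunk 1: at line 4 remove [hivsq] add [xwaa] -> 6 lines: ltf gynj kqn epimm xwaa qvwcx
Hunk 2: at line 2 remove [kqn] add [zbhgv,nzrya,hbaow] -> 8 lines: ltf gynj zbhgv nzrya hbaow epimm xwaa qvwcx
Hunk 3: at line 3 remove [nzrya] add [kocmt] -> 8 lines: ltf gynj zbhgv kocmt hbaow epimm xwaa qvwcx
Hunk 4: at line 3 remove [kocmt,hbaow,epimm] add [evpy,gyp,aqi] -> 8 lines: ltf gynj zbhgv evpy gyp aqi xwaa qvwcx
Hunk 5: at line 3 remove [gyp] add [gnu,cljr] -> 9 lines: ltf gynj zbhgv evpy gnu cljr aqi xwaa qvwcx
Final line count: 9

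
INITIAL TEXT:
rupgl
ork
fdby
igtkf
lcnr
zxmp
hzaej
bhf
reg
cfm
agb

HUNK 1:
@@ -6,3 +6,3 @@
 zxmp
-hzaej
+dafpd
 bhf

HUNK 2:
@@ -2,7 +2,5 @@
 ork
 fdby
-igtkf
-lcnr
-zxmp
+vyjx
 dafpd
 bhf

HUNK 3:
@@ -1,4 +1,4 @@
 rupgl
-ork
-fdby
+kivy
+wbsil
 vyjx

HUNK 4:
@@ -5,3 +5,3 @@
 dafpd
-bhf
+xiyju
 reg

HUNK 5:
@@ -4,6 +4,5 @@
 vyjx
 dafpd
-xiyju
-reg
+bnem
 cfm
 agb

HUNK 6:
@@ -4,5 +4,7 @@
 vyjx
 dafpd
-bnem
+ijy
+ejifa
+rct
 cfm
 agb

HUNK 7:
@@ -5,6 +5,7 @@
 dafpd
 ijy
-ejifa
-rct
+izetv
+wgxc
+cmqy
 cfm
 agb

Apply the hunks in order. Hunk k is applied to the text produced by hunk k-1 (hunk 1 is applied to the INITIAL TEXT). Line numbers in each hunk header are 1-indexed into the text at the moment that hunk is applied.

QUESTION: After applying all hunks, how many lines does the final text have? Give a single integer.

Hunk 1: at line 6 remove [hzaej] add [dafpd] -> 11 lines: rupgl ork fdby igtkf lcnr zxmp dafpd bhf reg cfm agb
Hunk 2: at line 2 remove [igtkf,lcnr,zxmp] add [vyjx] -> 9 lines: rupgl ork fdby vyjx dafpd bhf reg cfm agb
Hunk 3: at line 1 remove [ork,fdby] add [kivy,wbsil] -> 9 lines: rupgl kivy wbsil vyjx dafpd bhf reg cfm agb
Hunk 4: at line 5 remove [bhf] add [xiyju] -> 9 lines: rupgl kivy wbsil vyjx dafpd xiyju reg cfm agb
Hunk 5: at line 4 remove [xiyju,reg] add [bnem] -> 8 lines: rupgl kivy wbsil vyjx dafpd bnem cfm agb
Hunk 6: at line 4 remove [bnem] add [ijy,ejifa,rct] -> 10 lines: rupgl kivy wbsil vyjx dafpd ijy ejifa rct cfm agb
Hunk 7: at line 5 remove [ejifa,rct] add [izetv,wgxc,cmqy] -> 11 lines: rupgl kivy wbsil vyjx dafpd ijy izetv wgxc cmqy cfm agb
Final line count: 11

Answer: 11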